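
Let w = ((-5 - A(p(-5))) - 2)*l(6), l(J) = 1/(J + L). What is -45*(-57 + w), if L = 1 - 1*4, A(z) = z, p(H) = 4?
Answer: 2730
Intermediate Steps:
L = -3 (L = 1 - 4 = -3)
l(J) = 1/(-3 + J) (l(J) = 1/(J - 3) = 1/(-3 + J))
w = -11/3 (w = ((-5 - 1*4) - 2)/(-3 + 6) = ((-5 - 4) - 2)/3 = (-9 - 2)*(1/3) = -11*1/3 = -11/3 ≈ -3.6667)
-45*(-57 + w) = -45*(-57 - 11/3) = -45*(-182/3) = 2730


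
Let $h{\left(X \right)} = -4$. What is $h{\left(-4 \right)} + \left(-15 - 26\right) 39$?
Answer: $-1603$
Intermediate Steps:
$h{\left(-4 \right)} + \left(-15 - 26\right) 39 = -4 + \left(-15 - 26\right) 39 = -4 - 1599 = -1603$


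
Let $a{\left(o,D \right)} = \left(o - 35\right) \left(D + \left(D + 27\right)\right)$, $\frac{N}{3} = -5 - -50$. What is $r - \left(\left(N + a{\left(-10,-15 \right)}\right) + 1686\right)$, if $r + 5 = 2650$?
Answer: $689$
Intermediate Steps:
$N = 135$ ($N = 3 \left(-5 - -50\right) = 3 \left(-5 + 50\right) = 3 \cdot 45 = 135$)
$a{\left(o,D \right)} = \left(-35 + o\right) \left(27 + 2 D\right)$ ($a{\left(o,D \right)} = \left(-35 + o\right) \left(D + \left(27 + D\right)\right) = \left(-35 + o\right) \left(27 + 2 D\right)$)
$r = 2645$ ($r = -5 + 2650 = 2645$)
$r - \left(\left(N + a{\left(-10,-15 \right)}\right) + 1686\right) = 2645 - \left(\left(135 + \left(-945 - -1050 + 27 \left(-10\right) + 2 \left(-15\right) \left(-10\right)\right)\right) + 1686\right) = 2645 - \left(\left(135 + \left(-945 + 1050 - 270 + 300\right)\right) + 1686\right) = 2645 - \left(\left(135 + 135\right) + 1686\right) = 2645 - \left(270 + 1686\right) = 2645 - 1956 = 689$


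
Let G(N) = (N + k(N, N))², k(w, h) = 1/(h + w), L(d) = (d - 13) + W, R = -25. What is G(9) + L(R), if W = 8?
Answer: 16849/324 ≈ 52.003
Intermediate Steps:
L(d) = -5 + d (L(d) = (d - 13) + 8 = (-13 + d) + 8 = -5 + d)
G(N) = (N + 1/(2*N))² (G(N) = (N + 1/(N + N))² = (N + 1/(2*N))²)
G(9) + L(R) = (9 + (½)/9)² + (-5 - 25) = (9 + (½)*(⅑))² - 30 = (9 + 1/18)² - 30 = (163/18)² - 30 = 26569/324 - 30 = 16849/324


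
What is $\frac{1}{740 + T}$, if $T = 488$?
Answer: $\frac{1}{1228} \approx 0.00081433$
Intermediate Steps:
$\frac{1}{740 + T} = \frac{1}{740 + 488} = \frac{1}{1228}$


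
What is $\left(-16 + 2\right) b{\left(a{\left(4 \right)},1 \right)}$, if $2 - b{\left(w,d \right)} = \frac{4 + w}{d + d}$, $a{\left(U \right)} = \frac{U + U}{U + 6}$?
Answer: $\frac{28}{5} \approx 5.6$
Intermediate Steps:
$a{\left(U \right)} = \frac{2 U}{6 + U}$
$b{\left(w,d \right)} = 2 - \frac{4 + w}{2 d}$ ($b{\left(w,d \right)} = 2 - \frac{4 + w}{d + d} = 2 - \frac{4 + w}{2 d}$)
$\left(-16 + 2\right) b{\left(a{\left(4 \right)},1 \right)} = \left(-16 + 2\right) \frac{-4 - 2 \cdot 4 \frac{1}{6 + 4} + 4 \cdot 1}{2 \cdot 1} = - 14 \cdot \frac{1}{2} \cdot 1 \left(-4 - 2 \cdot 4 \cdot \frac{1}{10} + 4\right) = - 14 \cdot \frac{1}{2} \cdot 1 \left(-4 - \frac{4}{5} + 4\right) = - 14 \cdot \frac{1}{2} \cdot 1 \left(- \frac{4}{5}\right) = \left(-14\right) \left(- \frac{2}{5}\right) = \frac{28}{5}$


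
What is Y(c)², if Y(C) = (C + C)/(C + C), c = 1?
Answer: 1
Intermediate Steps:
Y(C) = 1 (Y(C) = (2*C)/((2*C)) = (2*C)*(1/(2*C)) = 1)
Y(c)² = 1² = 1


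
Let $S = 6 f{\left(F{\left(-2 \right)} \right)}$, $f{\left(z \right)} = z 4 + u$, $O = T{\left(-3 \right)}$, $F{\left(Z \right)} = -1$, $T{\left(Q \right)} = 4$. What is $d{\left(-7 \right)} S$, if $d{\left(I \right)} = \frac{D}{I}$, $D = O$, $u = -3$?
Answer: $24$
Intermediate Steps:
$O = 4$
$f{\left(z \right)} = -3 + 4 z$ ($f{\left(z \right)} = z 4 - 3 = 4 z - 3 = -3 + 4 z$)
$S = -42$ ($S = 6 \left(-3 + 4 \left(-1\right)\right) = 6 \left(-3 - 4\right) = 6 \left(-7\right) = -42$)
$D = 4$
$d{\left(I \right)} = \frac{4}{I}$
$d{\left(-7 \right)} S = \frac{4}{-7} \left(-42\right) = 4 \left(- \frac{1}{7}\right) \left(-42\right) = \left(- \frac{4}{7}\right) \left(-42\right) = 24$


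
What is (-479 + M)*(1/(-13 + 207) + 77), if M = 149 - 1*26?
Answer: -2659142/97 ≈ -27414.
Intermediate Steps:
M = 123 (M = 149 - 26 = 123)
(-479 + M)*(1/(-13 + 207) + 77) = (-479 + 123)*(1/(-13 + 207) + 77) = -356*(1/194 + 77) = -356*14939/194 = -2659142/97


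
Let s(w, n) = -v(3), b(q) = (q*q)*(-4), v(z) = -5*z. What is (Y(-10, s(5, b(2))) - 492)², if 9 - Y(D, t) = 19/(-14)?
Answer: 45468049/196 ≈ 2.3198e+5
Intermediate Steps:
b(q) = -4*q² (b(q) = q²*(-4) = -4*q²)
s(w, n) = 15 (s(w, n) = -(-5)*3 = -1*(-15) = 15)
Y(D, t) = 145/14 (Y(D, t) = 9 - 19/(-14) = 9 - 19*(-1)/14 = 9 - 1*(-19/14) = 9 + 19/14 = 145/14)
(Y(-10, s(5, b(2))) - 492)² = (145/14 - 492)² = (-6743/14)² = 45468049/196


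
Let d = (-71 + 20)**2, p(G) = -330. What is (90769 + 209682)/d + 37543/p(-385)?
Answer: 45439/26010 ≈ 1.7470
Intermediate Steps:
d = 2601 (d = (-51)**2 = 2601)
(90769 + 209682)/d + 37543/p(-385) = (90769 + 209682)/2601 + 37543/(-330) = 300451*(1/2601) + 37543*(-1/330) = 300451/2601 - 3413/30 = 45439/26010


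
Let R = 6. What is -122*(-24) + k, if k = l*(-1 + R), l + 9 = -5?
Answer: 2858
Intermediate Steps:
l = -14 (l = -9 - 5 = -14)
k = -70 (k = -14*(-1 + 6) = -14*5 = -70)
-122*(-24) + k = -122*(-24) - 70 = 2928 - 70 = 2858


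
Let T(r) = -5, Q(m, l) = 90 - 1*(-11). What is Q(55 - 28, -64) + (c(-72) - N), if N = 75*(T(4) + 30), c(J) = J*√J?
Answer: -1774 - 432*I*√2 ≈ -1774.0 - 610.94*I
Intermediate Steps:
Q(m, l) = 101 (Q(m, l) = 90 + 11 = 101)
c(J) = J^(3/2)
N = 1875 (N = 75*(-5 + 30) = 75*25 = 1875)
Q(55 - 28, -64) + (c(-72) - N) = 101 + ((-72)^(3/2) - 1*1875) = 101 + (-432*I*√2 - 1875) = 101 + (-1875 - 432*I*√2) = -1774 - 432*I*√2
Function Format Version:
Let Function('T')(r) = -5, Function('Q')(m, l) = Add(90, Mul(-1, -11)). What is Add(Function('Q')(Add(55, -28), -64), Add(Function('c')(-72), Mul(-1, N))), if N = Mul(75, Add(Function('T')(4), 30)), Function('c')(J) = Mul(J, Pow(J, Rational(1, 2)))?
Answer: Add(-1774, Mul(-432, I, Pow(2, Rational(1, 2)))) ≈ Add(-1774.0, Mul(-610.94, I))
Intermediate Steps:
Function('Q')(m, l) = 101 (Function('Q')(m, l) = Add(90, 11) = 101)
Function('c')(J) = Pow(J, Rational(3, 2))
N = 1875 (N = Mul(75, Add(-5, 30)) = Mul(75, 25) = 1875)
Add(Function('Q')(Add(55, -28), -64), Add(Function('c')(-72), Mul(-1, N))) = Add(101, Add(Pow(-72, Rational(3, 2)), Mul(-1, 1875))) = Add(101, Add(Mul(-432, I, Pow(2, Rational(1, 2))), -1875)) = Add(101, Add(-1875, Mul(-432, I, Pow(2, Rational(1, 2))))) = Add(-1774, Mul(-432, I, Pow(2, Rational(1, 2))))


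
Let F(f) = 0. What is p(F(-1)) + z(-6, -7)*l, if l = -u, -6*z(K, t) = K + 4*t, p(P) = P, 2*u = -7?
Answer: 119/6 ≈ 19.833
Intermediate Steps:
u = -7/2 (u = (½)*(-7) = -7/2 ≈ -3.5000)
z(K, t) = -2*t/3 - K/6 (z(K, t) = -(K + 4*t)/6 = -2*t/3 - K/6)
l = 7/2 (l = -1*(-7/2) = 7/2 ≈ 3.5000)
p(F(-1)) + z(-6, -7)*l = 0 + (-⅔*(-7) - ⅙*(-6))*(7/2) = 0 + (14/3 + 1)*(7/2) = 0 + (17/3)*(7/2) = 0 + 119/6 = 119/6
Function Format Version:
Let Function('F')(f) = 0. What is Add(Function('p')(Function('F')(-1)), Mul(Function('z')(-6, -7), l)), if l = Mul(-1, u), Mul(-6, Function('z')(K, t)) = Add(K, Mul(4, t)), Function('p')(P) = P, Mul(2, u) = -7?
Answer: Rational(119, 6) ≈ 19.833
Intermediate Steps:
u = Rational(-7, 2) (u = Mul(Rational(1, 2), -7) = Rational(-7, 2) ≈ -3.5000)
Function('z')(K, t) = Add(Mul(Rational(-2, 3), t), Mul(Rational(-1, 6), K)) (Function('z')(K, t) = Mul(Rational(-1, 6), Add(K, Mul(4, t))) = Add(Mul(Rational(-2, 3), t), Mul(Rational(-1, 6), K)))
l = Rational(7, 2) (l = Mul(-1, Rational(-7, 2)) = Rational(7, 2) ≈ 3.5000)
Add(Function('p')(Function('F')(-1)), Mul(Function('z')(-6, -7), l)) = Add(0, Mul(Add(Mul(Rational(-2, 3), -7), Mul(Rational(-1, 6), -6)), Rational(7, 2))) = Add(0, Mul(Add(Rational(14, 3), 1), Rational(7, 2))) = Add(0, Mul(Rational(17, 3), Rational(7, 2))) = Add(0, Rational(119, 6)) = Rational(119, 6)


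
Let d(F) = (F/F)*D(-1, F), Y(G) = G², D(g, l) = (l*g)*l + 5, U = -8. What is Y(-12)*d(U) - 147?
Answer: -8643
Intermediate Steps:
D(g, l) = 5 + g*l² (D(g, l) = (g*l)*l + 5 = g*l² + 5 = 5 + g*l²)
d(F) = 5 - F² (d(F) = (F/F)*(5 - F²) = 1*(5 - F²) = 5 - F²)
Y(-12)*d(U) - 147 = (-12)²*(5 - 1*(-8)²) - 147 = 144*(5 - 1*64) - 147 = 144*(5 - 64) - 147 = 144*(-59) - 147 = -8496 - 147 = -8643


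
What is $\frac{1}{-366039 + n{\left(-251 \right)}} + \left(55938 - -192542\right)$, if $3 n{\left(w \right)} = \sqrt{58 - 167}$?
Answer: $\frac{299632327808592689}{1205860945798} - \frac{3 i \sqrt{109}}{1205860945798} \approx 2.4848 \cdot 10^{5} - 2.5974 \cdot 10^{-11} i$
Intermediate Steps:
$n{\left(w \right)} = \frac{i \sqrt{109}}{3}$ ($n{\left(w \right)} = \frac{\sqrt{58 - 167}}{3} = \frac{\sqrt{-109}}{3} = \frac{i \sqrt{109}}{3}$)
$\frac{1}{-366039 + n{\left(-251 \right)}} + \left(55938 - -192542\right) = \frac{1}{-366039 + \frac{i \sqrt{109}}{3}} + \left(55938 - -192542\right) = \frac{1}{-366039 + \frac{i \sqrt{109}}{3}} + \left(55938 + 192542\right) = \frac{1}{-366039 + \frac{i \sqrt{109}}{3}} + 248480 = 248480 + \frac{1}{-366039 + \frac{i \sqrt{109}}{3}}$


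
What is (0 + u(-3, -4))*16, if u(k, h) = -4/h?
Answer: 16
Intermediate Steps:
(0 + u(-3, -4))*16 = (0 - 4/(-4))*16 = (0 - 4*(-1/4))*16 = (0 + 1)*16 = 1*16 = 16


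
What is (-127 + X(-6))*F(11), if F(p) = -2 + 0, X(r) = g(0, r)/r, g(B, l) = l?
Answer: 252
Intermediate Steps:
X(r) = 1 (X(r) = r/r = 1)
F(p) = -2
(-127 + X(-6))*F(11) = (-127 + 1)*(-2) = -126*(-2) = 252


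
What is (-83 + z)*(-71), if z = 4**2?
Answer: 4757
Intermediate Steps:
z = 16
(-83 + z)*(-71) = (-83 + 16)*(-71) = -67*(-71) = 4757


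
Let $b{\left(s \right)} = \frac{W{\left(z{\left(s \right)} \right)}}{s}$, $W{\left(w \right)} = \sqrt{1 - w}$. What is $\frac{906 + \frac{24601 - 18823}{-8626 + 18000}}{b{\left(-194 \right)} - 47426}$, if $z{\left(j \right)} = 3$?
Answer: $- \frac{1264116860786516}{66127203503179501} + \frac{137394389 i \sqrt{2}}{66127203503179501} \approx -0.019116 + 2.9384 \cdot 10^{-9} i$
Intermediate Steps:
$b{\left(s \right)} = \frac{i \sqrt{2}}{s}$ ($b{\left(s \right)} = \frac{\sqrt{1 - 3}}{s} = \frac{\sqrt{-2}}{s} = \frac{i \sqrt{2}}{s}$)
$\frac{906 + \frac{24601 - 18823}{-8626 + 18000}}{b{\left(-194 \right)} - 47426} = \frac{906 + \frac{24601 - 18823}{-8626 + 18000}}{\frac{i \sqrt{2}}{-194} - 47426} = \frac{906 + \frac{5778}{9374}}{i \sqrt{2} \left(- \frac{1}{194}\right) - 47426} = \frac{906 + 5778 \cdot \frac{1}{9374}}{- \frac{i \sqrt{2}}{194} - 47426} = \frac{906 + \frac{2889}{4687}}{-47426 - \frac{i \sqrt{2}}{194}} = \frac{4249311}{4687 \left(-47426 - \frac{i \sqrt{2}}{194}\right)}$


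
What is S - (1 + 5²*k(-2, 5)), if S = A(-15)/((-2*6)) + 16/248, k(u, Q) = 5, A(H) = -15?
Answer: -15461/124 ≈ -124.69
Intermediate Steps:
S = 163/124 (S = -15/((-2*6)) + 16/248 = -15/(-12) + 16*(1/248) = -15*(-1/12) + 2/31 = 5/4 + 2/31 = 163/124 ≈ 1.3145)
S - (1 + 5²*k(-2, 5)) = 163/124 - (1 + 5²*5) = 163/124 - (1 + 25*5) = 163/124 - (1 + 125) = 163/124 - 1*126 = 163/124 - 126 = -15461/124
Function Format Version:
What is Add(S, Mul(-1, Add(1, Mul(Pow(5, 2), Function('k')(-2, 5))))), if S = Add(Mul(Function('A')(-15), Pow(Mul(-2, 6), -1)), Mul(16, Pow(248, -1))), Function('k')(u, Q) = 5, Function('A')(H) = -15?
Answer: Rational(-15461, 124) ≈ -124.69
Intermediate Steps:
S = Rational(163, 124) (S = Add(Mul(-15, Pow(Mul(-2, 6), -1)), Mul(16, Pow(248, -1))) = Add(Mul(-15, Pow(-12, -1)), Mul(16, Rational(1, 248))) = Add(Mul(-15, Rational(-1, 12)), Rational(2, 31)) = Add(Rational(5, 4), Rational(2, 31)) = Rational(163, 124) ≈ 1.3145)
Add(S, Mul(-1, Add(1, Mul(Pow(5, 2), Function('k')(-2, 5))))) = Add(Rational(163, 124), Mul(-1, Add(1, Mul(Pow(5, 2), 5)))) = Add(Rational(163, 124), Mul(-1, Add(1, Mul(25, 5)))) = Add(Rational(163, 124), Mul(-1, Add(1, 125))) = Add(Rational(163, 124), Mul(-1, 126)) = Add(Rational(163, 124), -126) = Rational(-15461, 124)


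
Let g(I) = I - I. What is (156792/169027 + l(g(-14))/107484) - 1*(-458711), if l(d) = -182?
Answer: 320528452705337/698757618 ≈ 4.5871e+5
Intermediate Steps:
g(I) = 0
(156792/169027 + l(g(-14))/107484) - 1*(-458711) = (156792/169027 - 182/107484) - 1*(-458711) = (156792*(1/169027) - 182*1/107484) + 458711 = (156792/169027 - 7/4134) + 458711 = 646994939/698757618 + 458711 = 320528452705337/698757618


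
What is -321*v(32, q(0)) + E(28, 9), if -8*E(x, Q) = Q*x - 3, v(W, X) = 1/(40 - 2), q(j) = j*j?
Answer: -6015/152 ≈ -39.572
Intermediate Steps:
q(j) = j²
v(W, X) = 1/38
E(x, Q) = 3/8 - Q*x/8 (E(x, Q) = -(Q*x - 3)/8 = -(-3 + Q*x)/8 = 3/8 - Q*x/8)
-321*v(32, q(0)) + E(28, 9) = -321*1/38 + (3/8 - ⅛*9*28) = -321/38 + (3/8 - 63/2) = -321/38 - 249/8 = -6015/152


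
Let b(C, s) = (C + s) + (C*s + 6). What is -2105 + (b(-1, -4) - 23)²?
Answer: -1781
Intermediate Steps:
b(C, s) = 6 + C + s + C*s (b(C, s) = (C + s) + (6 + C*s) = 6 + C + s + C*s)
-2105 + (b(-1, -4) - 23)² = -2105 + ((6 - 1 - 4 - 1*(-4)) - 23)² = -2105 + ((6 - 1 - 4 + 4) - 23)² = -2105 + (5 - 23)² = -2105 + (-18)² = -2105 + 324 = -1781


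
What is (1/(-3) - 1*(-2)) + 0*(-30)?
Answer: 5/3 ≈ 1.6667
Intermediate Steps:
(1/(-3) - 1*(-2)) + 0*(-30) = (-⅓ + 2) + 0 = 5/3 + 0 = 5/3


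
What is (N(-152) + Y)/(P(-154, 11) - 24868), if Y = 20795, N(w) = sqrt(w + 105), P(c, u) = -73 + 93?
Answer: -20795/24848 - I*sqrt(47)/24848 ≈ -0.83689 - 0.0002759*I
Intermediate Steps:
P(c, u) = 20
N(w) = sqrt(105 + w)
(N(-152) + Y)/(P(-154, 11) - 24868) = (sqrt(105 - 152) + 20795)/(20 - 24868) = (sqrt(-47) + 20795)/(-24848) = (I*sqrt(47) + 20795)*(-1/24848) = (20795 + I*sqrt(47))*(-1/24848) = -20795/24848 - I*sqrt(47)/24848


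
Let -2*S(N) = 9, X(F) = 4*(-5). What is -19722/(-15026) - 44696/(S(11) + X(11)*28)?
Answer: 682735165/8482177 ≈ 80.491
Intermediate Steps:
X(F) = -20
S(N) = -9/2 (S(N) = -1/2*9 = -9/2)
-19722/(-15026) - 44696/(S(11) + X(11)*28) = -19722/(-15026) - 44696/(-9/2 - 20*28) = -19722*(-1/15026) - 44696/(-9/2 - 560) = 9861/7513 - 44696/(-1129/2) = 9861/7513 - 44696*(-2/1129) = 9861/7513 + 89392/1129 = 682735165/8482177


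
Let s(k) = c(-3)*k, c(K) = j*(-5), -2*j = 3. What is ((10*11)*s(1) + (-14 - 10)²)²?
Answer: 1962801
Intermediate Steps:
j = -3/2 (j = -½*3 = -3/2 ≈ -1.5000)
c(K) = 15/2 (c(K) = -3/2*(-5) = 15/2)
s(k) = 15*k/2
((10*11)*s(1) + (-14 - 10)²)² = ((10*11)*((15/2)*1) + (-14 - 10)²)² = (110*(15/2) + (-24)²)² = (825 + 576)² = 1401² = 1962801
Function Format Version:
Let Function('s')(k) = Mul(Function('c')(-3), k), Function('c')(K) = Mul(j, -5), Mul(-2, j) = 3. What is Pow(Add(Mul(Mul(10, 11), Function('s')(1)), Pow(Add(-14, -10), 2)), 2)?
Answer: 1962801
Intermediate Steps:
j = Rational(-3, 2) (j = Mul(Rational(-1, 2), 3) = Rational(-3, 2) ≈ -1.5000)
Function('c')(K) = Rational(15, 2) (Function('c')(K) = Mul(Rational(-3, 2), -5) = Rational(15, 2))
Function('s')(k) = Mul(Rational(15, 2), k)
Pow(Add(Mul(Mul(10, 11), Function('s')(1)), Pow(Add(-14, -10), 2)), 2) = Pow(Add(Mul(Mul(10, 11), Mul(Rational(15, 2), 1)), Pow(Add(-14, -10), 2)), 2) = Pow(Add(Mul(110, Rational(15, 2)), Pow(-24, 2)), 2) = Pow(Add(825, 576), 2) = Pow(1401, 2) = 1962801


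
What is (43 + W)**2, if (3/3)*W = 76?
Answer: 14161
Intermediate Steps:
W = 76
(43 + W)**2 = (43 + 76)**2 = 119**2 = 14161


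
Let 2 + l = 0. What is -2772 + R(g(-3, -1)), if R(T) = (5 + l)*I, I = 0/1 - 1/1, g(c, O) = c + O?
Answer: -2775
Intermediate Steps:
l = -2 (l = -2 + 0 = -2)
g(c, O) = O + c
I = -1 (I = 0*1 - 1*1 = 0 - 1 = -1)
R(T) = -3 (R(T) = (5 - 2)*(-1) = 3*(-1) = -3)
-2772 + R(g(-3, -1)) = -2772 - 3 = -2775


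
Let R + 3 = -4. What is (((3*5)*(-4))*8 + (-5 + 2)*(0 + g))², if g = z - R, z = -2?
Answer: 245025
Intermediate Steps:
R = -7 (R = -3 - 4 = -7)
g = 5 (g = -2 - 1*(-7) = -2 + 7 = 5)
(((3*5)*(-4))*8 + (-5 + 2)*(0 + g))² = (((3*5)*(-4))*8 + (-5 + 2)*(0 + 5))² = ((15*(-4))*8 - 3*5)² = (-60*8 - 15)² = (-480 - 15)² = (-495)² = 245025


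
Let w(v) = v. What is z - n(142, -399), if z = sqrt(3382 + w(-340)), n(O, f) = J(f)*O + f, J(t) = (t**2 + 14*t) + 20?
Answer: -21815771 + 39*sqrt(2) ≈ -2.1816e+7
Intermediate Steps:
J(t) = 20 + t**2 + 14*t
n(O, f) = f + O*(20 + f**2 + 14*f) (n(O, f) = (20 + f**2 + 14*f)*O + f = O*(20 + f**2 + 14*f) + f = f + O*(20 + f**2 + 14*f))
z = 39*sqrt(2) (z = sqrt(3382 - 340) = sqrt(3042) = 39*sqrt(2) ≈ 55.154)
z - n(142, -399) = 39*sqrt(2) - (-399 + 142*(20 + (-399)**2 + 14*(-399))) = 39*sqrt(2) - (-399 + 142*(20 + 159201 - 5586)) = 39*sqrt(2) - (-399 + 142*153635) = 39*sqrt(2) - (-399 + 21816170) = 39*sqrt(2) - 1*21815771 = 39*sqrt(2) - 21815771 = -21815771 + 39*sqrt(2)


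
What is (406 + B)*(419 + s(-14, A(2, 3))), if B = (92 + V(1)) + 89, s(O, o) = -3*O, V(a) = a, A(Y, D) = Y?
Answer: 271068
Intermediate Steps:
B = 182 (B = (92 + 1) + 89 = 93 + 89 = 182)
(406 + B)*(419 + s(-14, A(2, 3))) = (406 + 182)*(419 - 3*(-14)) = 588*(419 + 42) = 588*461 = 271068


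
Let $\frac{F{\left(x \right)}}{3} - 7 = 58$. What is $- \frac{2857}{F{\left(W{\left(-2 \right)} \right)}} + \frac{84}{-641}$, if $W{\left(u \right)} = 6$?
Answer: $- \frac{1847717}{124995} \approx -14.782$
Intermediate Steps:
$F{\left(x \right)} = 195$ ($F{\left(x \right)} = 21 + 3 \cdot 58 = 21 + 174 = 195$)
$- \frac{2857}{F{\left(W{\left(-2 \right)} \right)}} + \frac{84}{-641} = - \frac{2857}{195} + \frac{84}{-641} = \left(-2857\right) \frac{1}{195} + 84 \left(- \frac{1}{641}\right) = - \frac{2857}{195} - \frac{84}{641} = - \frac{1847717}{124995}$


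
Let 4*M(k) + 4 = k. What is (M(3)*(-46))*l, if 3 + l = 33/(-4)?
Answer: -1035/8 ≈ -129.38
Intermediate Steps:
l = -45/4 (l = -3 + 33/(-4) = -3 + 33*(-¼) = -3 - 33/4 = -45/4 ≈ -11.250)
M(k) = -1 + k/4
(M(3)*(-46))*l = ((-1 + (¼)*3)*(-46))*(-45/4) = ((-1 + ¾)*(-46))*(-45/4) = -¼*(-46)*(-45/4) = (23/2)*(-45/4) = -1035/8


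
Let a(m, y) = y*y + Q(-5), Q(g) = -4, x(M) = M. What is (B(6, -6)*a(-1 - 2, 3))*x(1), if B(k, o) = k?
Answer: 30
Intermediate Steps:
a(m, y) = -4 + y² (a(m, y) = y*y - 4 = y² - 4 = -4 + y²)
(B(6, -6)*a(-1 - 2, 3))*x(1) = (6*(-4 + 3²))*1 = (6*(-4 + 9))*1 = (6*5)*1 = 30*1 = 30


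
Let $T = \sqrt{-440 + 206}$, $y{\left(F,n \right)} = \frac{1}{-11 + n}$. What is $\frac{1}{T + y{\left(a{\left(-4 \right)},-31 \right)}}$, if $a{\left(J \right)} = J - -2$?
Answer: $- \frac{42}{412777} - \frac{5292 i \sqrt{26}}{412777} \approx -0.00010175 - 0.065372 i$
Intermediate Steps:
$a{\left(J \right)} = 2 + J$ ($a{\left(J \right)} = J + 2 = 2 + J$)
$T = 3 i \sqrt{26}$ ($T = \sqrt{-234} = 3 i \sqrt{26} \approx 15.297 i$)
$\frac{1}{T + y{\left(a{\left(-4 \right)},-31 \right)}} = \frac{1}{3 i \sqrt{26} + \frac{1}{-11 - 31}} = \frac{1}{3 i \sqrt{26} + \frac{1}{-42}} = \frac{1}{3 i \sqrt{26} - \frac{1}{42}} = \frac{1}{- \frac{1}{42} + 3 i \sqrt{26}}$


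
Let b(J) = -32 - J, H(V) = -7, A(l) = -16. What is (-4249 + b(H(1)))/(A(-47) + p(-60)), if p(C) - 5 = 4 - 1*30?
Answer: 4274/37 ≈ 115.51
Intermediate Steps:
p(C) = -21 (p(C) = 5 + (4 - 1*30) = 5 + (4 - 30) = 5 - 26 = -21)
(-4249 + b(H(1)))/(A(-47) + p(-60)) = (-4249 + (-32 - 1*(-7)))/(-16 - 21) = (-4249 + (-32 + 7))/(-37) = (-4249 - 25)*(-1/37) = -4274*(-1/37) = 4274/37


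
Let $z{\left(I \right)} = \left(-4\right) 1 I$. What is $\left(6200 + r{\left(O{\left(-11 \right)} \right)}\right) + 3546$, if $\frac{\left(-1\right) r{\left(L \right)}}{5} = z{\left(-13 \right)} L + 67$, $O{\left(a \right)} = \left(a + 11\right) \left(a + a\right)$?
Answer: $9411$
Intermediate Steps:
$O{\left(a \right)} = 2 a \left(11 + a\right)$ ($O{\left(a \right)} = \left(11 + a\right) 2 a = 2 a \left(11 + a\right)$)
$z{\left(I \right)} = - 4 I$
$r{\left(L \right)} = -335 - 260 L$ ($r{\left(L \right)} = - 5 \left(\left(-4\right) \left(-13\right) L + 67\right) = - 5 \left(52 L + 67\right) = - 5 \left(67 + 52 L\right) = -335 - 260 L$)
$\left(6200 + r{\left(O{\left(-11 \right)} \right)}\right) + 3546 = \left(6200 - \left(335 + 260 \cdot 2 \left(-11\right) \left(11 - 11\right)\right)\right) + 3546 = \left(6200 - \left(335 + 260 \cdot 2 \left(-11\right) 0\right)\right) + 3546 = \left(6200 - 335\right) + 3546 = 5865 + 3546 = 9411$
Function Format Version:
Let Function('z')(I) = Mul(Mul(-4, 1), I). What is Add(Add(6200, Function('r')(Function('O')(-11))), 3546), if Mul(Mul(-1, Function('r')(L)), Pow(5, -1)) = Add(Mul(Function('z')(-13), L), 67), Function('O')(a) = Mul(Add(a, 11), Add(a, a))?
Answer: 9411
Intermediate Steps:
Function('O')(a) = Mul(2, a, Add(11, a)) (Function('O')(a) = Mul(Add(11, a), Mul(2, a)) = Mul(2, a, Add(11, a)))
Function('z')(I) = Mul(-4, I)
Function('r')(L) = Add(-335, Mul(-260, L)) (Function('r')(L) = Mul(-5, Add(Mul(Mul(-4, -13), L), 67)) = Mul(-5, Add(Mul(52, L), 67)) = Mul(-5, Add(67, Mul(52, L))) = Add(-335, Mul(-260, L)))
Add(Add(6200, Function('r')(Function('O')(-11))), 3546) = Add(Add(6200, Add(-335, Mul(-260, Mul(2, -11, Add(11, -11))))), 3546) = Add(Add(6200, Add(-335, Mul(-260, Mul(2, -11, 0)))), 3546) = Add(Add(6200, Add(-335, Mul(-260, 0))), 3546) = Add(Add(6200, Add(-335, 0)), 3546) = Add(Add(6200, -335), 3546) = Add(5865, 3546) = 9411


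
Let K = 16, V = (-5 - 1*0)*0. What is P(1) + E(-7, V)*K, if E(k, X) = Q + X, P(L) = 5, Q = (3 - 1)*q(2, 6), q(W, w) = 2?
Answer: 69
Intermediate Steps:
V = 0 (V = (-5 + 0)*0 = -5*0 = 0)
Q = 4 (Q = (3 - 1)*2 = 2*2 = 4)
E(k, X) = 4 + X
P(1) + E(-7, V)*K = 5 + (4 + 0)*16 = 5 + 4*16 = 5 + 64 = 69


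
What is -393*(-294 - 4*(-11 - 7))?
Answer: 87246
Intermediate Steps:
-393*(-294 - 4*(-11 - 7)) = -393*(-294 - 4*(-18)) = -393*(-294 + 72) = -393*(-222) = 87246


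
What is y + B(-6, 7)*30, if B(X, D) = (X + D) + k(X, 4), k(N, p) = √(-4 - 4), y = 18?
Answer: 48 + 60*I*√2 ≈ 48.0 + 84.853*I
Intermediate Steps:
k(N, p) = 2*I*√2 (k(N, p) = √(-8) = 2*I*√2)
B(X, D) = D + X + 2*I*√2 (B(X, D) = (X + D) + 2*I*√2 = (D + X) + 2*I*√2 = D + X + 2*I*√2)
y + B(-6, 7)*30 = 18 + (7 - 6 + 2*I*√2)*30 = 18 + (1 + 2*I*√2)*30 = 18 + (30 + 60*I*√2) = 48 + 60*I*√2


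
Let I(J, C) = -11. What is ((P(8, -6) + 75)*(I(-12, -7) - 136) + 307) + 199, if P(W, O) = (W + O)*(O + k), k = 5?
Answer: -10225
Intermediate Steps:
P(W, O) = (5 + O)*(O + W) (P(W, O) = (W + O)*(O + 5) = (O + W)*(5 + O) = (5 + O)*(O + W))
((P(8, -6) + 75)*(I(-12, -7) - 136) + 307) + 199 = ((((-6)² + 5*(-6) + 5*8 - 6*8) + 75)*(-11 - 136) + 307) + 199 = (((36 - 30 + 40 - 48) + 75)*(-147) + 307) + 199 = ((-2 + 75)*(-147) + 307) + 199 = (73*(-147) + 307) + 199 = (-10731 + 307) + 199 = -10424 + 199 = -10225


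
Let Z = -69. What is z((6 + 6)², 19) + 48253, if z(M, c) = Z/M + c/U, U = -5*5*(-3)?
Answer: 57903329/1200 ≈ 48253.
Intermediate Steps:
U = 75 (U = -25*(-3) = 75)
z(M, c) = -69/M + c/75
z((6 + 6)², 19) + 48253 = (-69/(6 + 6)² + (1/75)*19) + 48253 = (-69/(12²) + 19/75) + 48253 = (-69/144 + 19/75) + 48253 = (-69*1/144 + 19/75) + 48253 = (-23/48 + 19/75) + 48253 = -271/1200 + 48253 = 57903329/1200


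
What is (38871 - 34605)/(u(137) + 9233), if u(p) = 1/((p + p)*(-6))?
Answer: 7013304/15179051 ≈ 0.46204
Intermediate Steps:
u(p) = -1/(12*p) (u(p) = 1/((2*p)*(-6)) = 1/(-12*p) = -1/(12*p))
(38871 - 34605)/(u(137) + 9233) = (38871 - 34605)/(-1/12/137 + 9233) = 4266/(-1/12*1/137 + 9233) = 4266/(-1/1644 + 9233) = 4266/(15179051/1644) = 4266*(1644/15179051) = 7013304/15179051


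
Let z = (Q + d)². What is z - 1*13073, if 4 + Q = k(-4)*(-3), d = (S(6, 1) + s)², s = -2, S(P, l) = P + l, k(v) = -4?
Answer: -11984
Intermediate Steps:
d = 25 (d = ((6 + 1) - 2)² = (7 - 2)² = 5² = 25)
Q = 8 (Q = -4 - 4*(-3) = -4 + 12 = 8)
z = 1089 (z = (8 + 25)² = 33² = 1089)
z - 1*13073 = 1089 - 1*13073 = 1089 - 13073 = -11984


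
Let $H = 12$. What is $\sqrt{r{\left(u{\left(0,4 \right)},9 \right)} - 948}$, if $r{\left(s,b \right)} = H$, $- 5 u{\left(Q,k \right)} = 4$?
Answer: $6 i \sqrt{26} \approx 30.594 i$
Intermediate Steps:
$u{\left(Q,k \right)} = - \frac{4}{5}$ ($u{\left(Q,k \right)} = \left(- \frac{1}{5}\right) 4 = - \frac{4}{5}$)
$r{\left(s,b \right)} = 12$
$\sqrt{r{\left(u{\left(0,4 \right)},9 \right)} - 948} = \sqrt{12 - 948} = \sqrt{-936} = 6 i \sqrt{26}$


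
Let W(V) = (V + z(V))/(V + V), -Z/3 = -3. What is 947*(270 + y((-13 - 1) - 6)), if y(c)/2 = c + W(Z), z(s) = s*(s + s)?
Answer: 235803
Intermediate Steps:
Z = 9 (Z = -3*(-3) = 9)
z(s) = 2*s² (z(s) = s*(2*s) = 2*s²)
W(V) = (V + 2*V²)/(2*V) (W(V) = (V + 2*V²)/(V + V) = (V + 2*V²)/((2*V)) = (V + 2*V²)*(1/(2*V)) = (V + 2*V²)/(2*V))
y(c) = 19 + 2*c (y(c) = 2*(c + (½ + 9)) = 2*(c + 19/2) = 2*(19/2 + c) = 19 + 2*c)
947*(270 + y((-13 - 1) - 6)) = 947*(270 + (19 + 2*((-13 - 1) - 6))) = 947*(270 + (19 + 2*(-14 - 6))) = 947*(270 + (19 + 2*(-20))) = 947*(270 + (19 - 40)) = 947*(270 - 21) = 947*249 = 235803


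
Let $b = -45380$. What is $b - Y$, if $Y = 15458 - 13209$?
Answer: $-47629$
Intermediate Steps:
$Y = 2249$ ($Y = 15458 - 13209 = 2249$)
$b - Y = -45380 - 2249 = -47629$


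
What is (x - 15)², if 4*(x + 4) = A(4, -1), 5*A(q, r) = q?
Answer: 8836/25 ≈ 353.44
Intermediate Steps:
A(q, r) = q/5
x = -19/5 (x = -4 + ((⅕)*4)/4 = -4 + (¼)*(⅘) = -4 + ⅕ = -19/5 ≈ -3.8000)
(x - 15)² = (-19/5 - 15)² = (-94/5)² = 8836/25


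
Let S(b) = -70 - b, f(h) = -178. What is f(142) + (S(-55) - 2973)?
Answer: -3166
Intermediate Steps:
f(142) + (S(-55) - 2973) = -178 + ((-70 - 1*(-55)) - 2973) = -178 + ((-70 + 55) - 2973) = -178 + (-15 - 2973) = -178 - 2988 = -3166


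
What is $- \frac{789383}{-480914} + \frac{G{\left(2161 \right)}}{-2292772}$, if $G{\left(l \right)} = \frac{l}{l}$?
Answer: $\frac{129276768483}{78759010972} \approx 1.6414$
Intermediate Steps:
$G{\left(l \right)} = 1$
$- \frac{789383}{-480914} + \frac{G{\left(2161 \right)}}{-2292772} = - \frac{789383}{-480914} + 1 \frac{1}{-2292772} = \left(-789383\right) \left(- \frac{1}{480914}\right) + 1 \left(- \frac{1}{2292772}\right) = \frac{112769}{68702} - \frac{1}{2292772} = \frac{129276768483}{78759010972}$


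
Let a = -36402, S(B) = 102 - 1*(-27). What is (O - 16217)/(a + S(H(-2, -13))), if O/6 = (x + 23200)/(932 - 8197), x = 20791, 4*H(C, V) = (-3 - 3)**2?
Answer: 118080451/263523345 ≈ 0.44808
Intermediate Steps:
H(C, V) = 9 (H(C, V) = (-3 - 3)**2/4 = (1/4)*(-6)**2 = (1/4)*36 = 9)
S(B) = 129 (S(B) = 102 + 27 = 129)
O = -263946/7265 (O = 6*((20791 + 23200)/(932 - 8197)) = 6*(43991/(-7265)) = 6*(43991*(-1/7265)) = 6*(-43991/7265) = -263946/7265 ≈ -36.331)
(O - 16217)/(a + S(H(-2, -13))) = (-263946/7265 - 16217)/(-36402 + 129) = -118080451/7265/(-36273) = -118080451/7265*(-1/36273) = 118080451/263523345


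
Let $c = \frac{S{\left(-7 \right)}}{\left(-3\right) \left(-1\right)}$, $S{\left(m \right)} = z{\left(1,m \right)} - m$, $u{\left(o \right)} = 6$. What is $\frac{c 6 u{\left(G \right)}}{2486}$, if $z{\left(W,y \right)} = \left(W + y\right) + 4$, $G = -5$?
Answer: $\frac{30}{1243} \approx 0.024135$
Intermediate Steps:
$z{\left(W,y \right)} = 4 + W + y$
$S{\left(m \right)} = 5$ ($S{\left(m \right)} = \left(4 + 1 + m\right) - m = \left(5 + m\right) - m = 5$)
$c = \frac{5}{3}$ ($c = \frac{5}{\left(-3\right) \left(-1\right)} = \frac{5}{3} \approx 1.6667$)
$\frac{c 6 u{\left(G \right)}}{2486} = \frac{\frac{5}{3} \cdot 6 \cdot 6}{2486} = \frac{5}{3} \cdot 36 \cdot \frac{1}{2486} = 60 \cdot \frac{1}{2486} = \frac{30}{1243}$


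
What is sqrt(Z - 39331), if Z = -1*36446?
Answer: I*sqrt(75777) ≈ 275.28*I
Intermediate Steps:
Z = -36446
sqrt(Z - 39331) = sqrt(-36446 - 39331) = sqrt(-75777) = I*sqrt(75777)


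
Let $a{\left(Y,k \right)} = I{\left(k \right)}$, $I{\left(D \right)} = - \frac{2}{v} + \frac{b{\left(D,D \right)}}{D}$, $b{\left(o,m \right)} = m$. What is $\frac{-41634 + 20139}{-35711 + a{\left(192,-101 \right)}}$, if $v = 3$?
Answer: $\frac{64485}{107132} \approx 0.60192$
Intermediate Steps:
$I{\left(D \right)} = \frac{1}{3}$ ($I{\left(D \right)} = - \frac{2}{3} + \frac{D}{D} = \left(-2\right) \frac{1}{3} + 1 = - \frac{2}{3} + 1 = \frac{1}{3}$)
$a{\left(Y,k \right)} = \frac{1}{3}$
$\frac{-41634 + 20139}{-35711 + a{\left(192,-101 \right)}} = \frac{-41634 + 20139}{-35711 + \frac{1}{3}} = - \frac{21495}{- \frac{107132}{3}} = \left(-21495\right) \left(- \frac{3}{107132}\right) = \frac{64485}{107132}$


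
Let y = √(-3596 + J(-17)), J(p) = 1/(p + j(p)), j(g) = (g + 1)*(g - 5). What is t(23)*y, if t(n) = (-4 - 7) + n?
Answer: 36*I*√44840085/335 ≈ 719.6*I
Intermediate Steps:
j(g) = (1 + g)*(-5 + g)
t(n) = -11 + n
J(p) = 1/(-5 + p² - 3*p) (J(p) = 1/(p + (-5 + p² - 4*p)) = 1/(-5 + p² - 3*p))
y = 3*I*√44840085/335 (y = √(-3596 + 1/(-5 + (-17)² - 3*(-17))) = √(-3596 + 1/(-5 + 289 + 51)) = √(-3596 + 1/335) = √(-1204659/335) = 3*I*√44840085/335 ≈ 59.967*I)
t(23)*y = (-11 + 23)*(3*I*√44840085/335) = 12*(3*I*√44840085/335) = 36*I*√44840085/335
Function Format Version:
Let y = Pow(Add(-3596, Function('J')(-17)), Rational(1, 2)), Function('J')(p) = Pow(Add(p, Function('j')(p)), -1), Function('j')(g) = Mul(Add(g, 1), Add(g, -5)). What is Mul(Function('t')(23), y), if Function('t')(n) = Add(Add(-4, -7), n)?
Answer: Mul(Rational(36, 335), I, Pow(44840085, Rational(1, 2))) ≈ Mul(719.60, I)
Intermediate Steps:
Function('j')(g) = Mul(Add(1, g), Add(-5, g))
Function('t')(n) = Add(-11, n)
Function('J')(p) = Pow(Add(-5, Pow(p, 2), Mul(-3, p)), -1) (Function('J')(p) = Pow(Add(p, Add(-5, Pow(p, 2), Mul(-4, p))), -1) = Pow(Add(-5, Pow(p, 2), Mul(-3, p)), -1))
y = Mul(Rational(3, 335), I, Pow(44840085, Rational(1, 2))) (y = Pow(Add(-3596, Pow(Add(-5, Pow(-17, 2), Mul(-3, -17)), -1)), Rational(1, 2)) = Pow(Add(-3596, Pow(Add(-5, 289, 51), -1)), Rational(1, 2)) = Pow(Add(-3596, Pow(335, -1)), Rational(1, 2)) = Pow(Add(-3596, Rational(1, 335)), Rational(1, 2)) = Pow(Rational(-1204659, 335), Rational(1, 2)) = Mul(Rational(3, 335), I, Pow(44840085, Rational(1, 2))) ≈ Mul(59.967, I))
Mul(Function('t')(23), y) = Mul(Add(-11, 23), Mul(Rational(3, 335), I, Pow(44840085, Rational(1, 2)))) = Mul(12, Mul(Rational(3, 335), I, Pow(44840085, Rational(1, 2)))) = Mul(Rational(36, 335), I, Pow(44840085, Rational(1, 2)))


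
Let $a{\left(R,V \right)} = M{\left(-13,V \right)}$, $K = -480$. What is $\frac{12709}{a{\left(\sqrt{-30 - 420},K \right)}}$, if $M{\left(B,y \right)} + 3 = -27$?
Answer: $- \frac{12709}{30} \approx -423.63$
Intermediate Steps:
$M{\left(B,y \right)} = -30$ ($M{\left(B,y \right)} = -3 - 27 = -30$)
$a{\left(R,V \right)} = -30$
$\frac{12709}{a{\left(\sqrt{-30 - 420},K \right)}} = \frac{12709}{-30} = 12709 \left(- \frac{1}{30}\right) = - \frac{12709}{30}$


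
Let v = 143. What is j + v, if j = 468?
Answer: 611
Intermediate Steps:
j + v = 468 + 143 = 611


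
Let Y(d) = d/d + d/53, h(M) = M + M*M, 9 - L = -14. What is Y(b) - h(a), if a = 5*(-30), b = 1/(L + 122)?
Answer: -171752064/7685 ≈ -22349.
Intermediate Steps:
L = 23 (L = 9 - 1*(-14) = 9 + 14 = 23)
b = 1/145 (b = 1/(23 + 122) = 1/145 ≈ 0.0068966)
a = -150
h(M) = M + M**2
Y(d) = 1 + d/53 (Y(d) = 1 + d*(1/53) = 1 + d/53)
Y(b) - h(a) = (1 + (1/53)*(1/145)) - (-150)*(1 - 150) = (1 + 1/7685) - (-150)*(-149) = 7686/7685 - 1*22350 = 7686/7685 - 22350 = -171752064/7685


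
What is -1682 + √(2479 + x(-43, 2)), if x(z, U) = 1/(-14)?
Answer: -1682 + √485870/14 ≈ -1632.2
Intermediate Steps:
x(z, U) = -1/14
-1682 + √(2479 + x(-43, 2)) = -1682 + √(2479 - 1/14) = -1682 + √(34705/14) = -1682 + √485870/14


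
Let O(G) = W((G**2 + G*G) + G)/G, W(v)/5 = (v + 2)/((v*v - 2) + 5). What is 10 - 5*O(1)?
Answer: -5/12 ≈ -0.41667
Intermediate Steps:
W(v) = 5*(2 + v)/(3 + v**2) (W(v) = 5*((v + 2)/((v*v - 2) + 5)) = 5*((2 + v)/((v**2 - 2) + 5)) = 5*((2 + v)/((-2 + v**2) + 5)) = 5*((2 + v)/(3 + v**2)) = 5*(2 + v)/(3 + v**2))
O(G) = 5*(2 + G + 2*G**2)/(G*(3 + (G + 2*G**2)**2)) (O(G) = (5*(2 + ((G**2 + G*G) + G))/(3 + ((G**2 + G*G) + G)**2))/G = (5*(2 + ((G**2 + G**2) + G))/(3 + ((G**2 + G**2) + G)**2))/G = (5*(2 + (2*G**2 + G))/(3 + (2*G**2 + G)**2))/G = (5*(2 + (G + 2*G**2))/(3 + (G + 2*G**2)**2))/G = (5*(2 + G + 2*G**2)/(3 + (G + 2*G**2)**2))/G = 5*(2 + G + 2*G**2)/(G*(3 + (G + 2*G**2)**2)))
10 - 5*O(1) = 10 - 25*(2 + 1*(1 + 2*1))/(1*(3 + 1**2*(1 + 2*1)**2)) = 10 - 25*(2 + 1*(1 + 2))/(3 + 1*(1 + 2)**2) = 10 - 25*(2 + 1*3)/(3 + 1*3**2) = 10 - 25*(2 + 3)/(3 + 1*9) = 10 - 25*5/(3 + 9) = 10 - 25*5/12 = 10 - 5*25/12 = 10 - 125/12 = -5/12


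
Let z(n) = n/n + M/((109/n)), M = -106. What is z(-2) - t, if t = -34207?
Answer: 3728884/109 ≈ 34210.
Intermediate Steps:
z(n) = 1 - 106*n/109 (z(n) = n/n - 106*n/109 = 1 - 106*n/109)
z(-2) - t = (1 - 106/109*(-2)) - 1*(-34207) = (1 + 212/109) + 34207 = 321/109 + 34207 = 3728884/109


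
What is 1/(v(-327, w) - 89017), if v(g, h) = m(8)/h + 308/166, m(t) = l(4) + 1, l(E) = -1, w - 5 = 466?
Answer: -83/7388257 ≈ -1.1234e-5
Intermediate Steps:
w = 471 (w = 5 + 466 = 471)
m(t) = 0 (m(t) = -1 + 1 = 0)
v(g, h) = 154/83 (v(g, h) = 0/h + 308/166 = 0 + 308*(1/166) = 0 + 154/83 = 154/83)
1/(v(-327, w) - 89017) = 1/(154/83 - 89017) = 1/(-7388257/83) = -83/7388257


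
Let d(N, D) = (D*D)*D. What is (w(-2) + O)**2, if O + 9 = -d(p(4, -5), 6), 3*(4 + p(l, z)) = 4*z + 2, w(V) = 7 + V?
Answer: 48400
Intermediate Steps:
p(l, z) = -10/3 + 4*z/3 (p(l, z) = -4 + (4*z + 2)/3 = -4 + (2 + 4*z)/3 = -4 + (2/3 + 4*z/3) = -10/3 + 4*z/3)
d(N, D) = D**3 (d(N, D) = D**2*D = D**3)
O = -225 (O = -9 - 1*6**3 = -9 - 1*216 = -9 - 216 = -225)
(w(-2) + O)**2 = ((7 - 2) - 225)**2 = (5 - 225)**2 = (-220)**2 = 48400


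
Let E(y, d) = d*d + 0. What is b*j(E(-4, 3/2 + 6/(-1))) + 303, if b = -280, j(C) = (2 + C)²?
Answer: -276629/2 ≈ -1.3831e+5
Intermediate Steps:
E(y, d) = d² (E(y, d) = d² + 0 = d²)
b*j(E(-4, 3/2 + 6/(-1))) + 303 = -280*(2 + (3/2 + 6/(-1))²)² + 303 = -280*(2 + (3*(½) + 6*(-1))²)² + 303 = -280*(2 + (3/2 - 6)²)² + 303 = -280*(2 + (-9/2)²)² + 303 = -280*(2 + 81/4)² + 303 = -280*(89/4)² + 303 = -280*7921/16 + 303 = -277235/2 + 303 = -276629/2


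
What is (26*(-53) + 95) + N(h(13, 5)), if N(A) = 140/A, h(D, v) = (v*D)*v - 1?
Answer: -103888/81 ≈ -1282.6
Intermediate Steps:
h(D, v) = -1 + D*v**2 (h(D, v) = (D*v)*v - 1 = D*v**2 - 1 = -1 + D*v**2)
(26*(-53) + 95) + N(h(13, 5)) = (26*(-53) + 95) + 140/(-1 + 13*5**2) = (-1378 + 95) + 140/(-1 + 13*25) = -1283 + 140/(-1 + 325) = -1283 + 140/324 = -1283 + 140*(1/324) = -1283 + 35/81 = -103888/81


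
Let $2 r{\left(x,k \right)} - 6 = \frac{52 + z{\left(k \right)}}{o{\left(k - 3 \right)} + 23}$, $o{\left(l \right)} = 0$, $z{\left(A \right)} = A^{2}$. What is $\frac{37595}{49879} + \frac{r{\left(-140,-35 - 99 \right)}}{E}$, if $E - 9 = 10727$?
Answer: $\frac{9735810327}{12316521712} \approx 0.79047$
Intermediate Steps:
$E = 10736$ ($E = 9 + 10727 = 10736$)
$r{\left(x,k \right)} = \frac{95}{23} + \frac{k^{2}}{46}$ ($r{\left(x,k \right)} = 3 + \frac{\left(52 + k^{2}\right) \frac{1}{0 + 23}}{2} = 3 + \frac{\left(52 + k^{2}\right) \frac{1}{23}}{2} = 3 + \frac{\frac{52}{23} + \frac{k^{2}}{23}}{2} = 3 + \left(\frac{26}{23} + \frac{k^{2}}{46}\right) = \frac{95}{23} + \frac{k^{2}}{46}$)
$\frac{37595}{49879} + \frac{r{\left(-140,-35 - 99 \right)}}{E} = \frac{37595}{49879} + \frac{\frac{95}{23} + \frac{\left(-35 - 99\right)^{2}}{46}}{10736} = 37595 \cdot \frac{1}{49879} + \left(\frac{95}{23} + \frac{\left(-134\right)^{2}}{46}\right) \frac{1}{10736} = \frac{37595}{49879} + \left(\frac{95}{23} + \frac{1}{46} \cdot 17956\right) \frac{1}{10736} = \frac{37595}{49879} + \left(\frac{95}{23} + \frac{8978}{23}\right) \frac{1}{10736} = \frac{37595}{49879} + \frac{9073}{23} \cdot \frac{1}{10736} = \frac{37595}{49879} + \frac{9073}{246928} = \frac{9735810327}{12316521712}$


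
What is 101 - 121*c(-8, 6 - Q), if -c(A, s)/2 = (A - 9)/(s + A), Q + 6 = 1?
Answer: -3811/3 ≈ -1270.3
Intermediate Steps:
Q = -5 (Q = -6 + 1 = -5)
c(A, s) = -2*(-9 + A)/(A + s) (c(A, s) = -2*(A - 9)/(s + A) = -2*(-9 + A)/(A + s))
101 - 121*c(-8, 6 - Q) = 101 - 242*(9 - 1*(-8))/(-8 + (6 - 1*(-5))) = 101 - 242*(9 + 8)/(-8 + (6 + 5)) = 101 - 242*17/(-8 + 11) = 101 - 242*17/3 = 101 - 121*34/3 = 101 - 4114/3 = -3811/3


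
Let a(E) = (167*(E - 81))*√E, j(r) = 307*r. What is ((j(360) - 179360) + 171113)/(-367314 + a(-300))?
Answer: -2087016929/74968784072 + 3615180095*I*√3/74968784072 ≈ -0.027838 + 0.083524*I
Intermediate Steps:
a(E) = √E*(-13527 + 167*E) (a(E) = (167*(-81 + E))*√E = (-13527 + 167*E)*√E = √E*(-13527 + 167*E))
((j(360) - 179360) + 171113)/(-367314 + a(-300)) = ((307*360 - 179360) + 171113)/(-367314 + 167*√(-300)*(-81 - 300)) = ((110520 - 179360) + 171113)/(-367314 + 167*(10*I*√3)*(-381)) = (-68840 + 171113)/(-367314 - 636270*I*√3) = 102273/(-367314 - 636270*I*√3)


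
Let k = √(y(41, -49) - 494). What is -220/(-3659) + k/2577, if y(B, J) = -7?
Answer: 220/3659 + I*√501/2577 ≈ 0.060126 + 0.0086857*I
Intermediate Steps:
k = I*√501 (k = √(-7 - 494) = √(-501) = I*√501 ≈ 22.383*I)
-220/(-3659) + k/2577 = -220/(-3659) + (I*√501)/2577 = -220*(-1/3659) + (I*√501)*(1/2577) = 220/3659 + I*√501/2577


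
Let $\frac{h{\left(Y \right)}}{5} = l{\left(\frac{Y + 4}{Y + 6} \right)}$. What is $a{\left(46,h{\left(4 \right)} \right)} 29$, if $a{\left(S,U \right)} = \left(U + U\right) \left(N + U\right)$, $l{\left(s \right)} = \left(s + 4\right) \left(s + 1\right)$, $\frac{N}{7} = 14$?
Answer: $\frac{8844768}{25} \approx 3.5379 \cdot 10^{5}$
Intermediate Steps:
$N = 98$ ($N = 7 \cdot 14 = 98$)
$l{\left(s \right)} = \left(1 + s\right) \left(4 + s\right)$ ($l{\left(s \right)} = \left(4 + s\right) \left(1 + s\right) = \left(1 + s\right) \left(4 + s\right)$)
$h{\left(Y \right)} = 20 + \frac{5 \left(4 + Y\right)^{2}}{\left(6 + Y\right)^{2}} + \frac{25 \left(4 + Y\right)}{6 + Y}$ ($h{\left(Y \right)} = 5 \left(4 + \left(\frac{Y + 4}{Y + 6}\right)^{2} + 5 \frac{Y + 4}{Y + 6}\right) = 5 \left(4 + \left(\frac{4 + Y}{6 + Y}\right)^{2} + 5 \frac{4 + Y}{6 + Y}\right) = 5 \left(4 + \frac{\left(4 + Y\right)^{2}}{\left(6 + Y\right)^{2}} + \frac{5 \left(4 + Y\right)}{6 + Y}\right) = 20 + \frac{5 \left(4 + Y\right)^{2}}{\left(6 + Y\right)^{2}} + \frac{25 \left(4 + Y\right)}{6 + Y}$)
$a{\left(S,U \right)} = 2 U \left(98 + U\right)$ ($a{\left(S,U \right)} = \left(U + U\right) \left(98 + U\right) = 2 U \left(98 + U\right)$)
$a{\left(46,h{\left(4 \right)} \right)} 29 = 2 \frac{10 \left(140 + 5 \cdot 4^{2} + 53 \cdot 4\right)}{36 + 4^{2} + 12 \cdot 4} \left(98 + \frac{10 \left(140 + 5 \cdot 4^{2} + 53 \cdot 4\right)}{36 + 4^{2} + 12 \cdot 4}\right) 29 = 2 \frac{10 \left(140 + 5 \cdot 16 + 212\right)}{36 + 16 + 48} \left(98 + \frac{10 \left(140 + 5 \cdot 16 + 212\right)}{36 + 16 + 48}\right) 29 = 2 \frac{10 \left(140 + 80 + 212\right)}{100} \left(98 + \frac{10 \left(140 + 80 + 212\right)}{100}\right) 29 = 2 \cdot 10 \cdot \frac{1}{100} \cdot 432 \left(98 + 10 \cdot \frac{1}{100} \cdot 432\right) 29 = 2 \cdot \frac{216}{5} \left(98 + \frac{216}{5}\right) 29 = 2 \cdot \frac{216}{5} \cdot \frac{706}{5} \cdot 29 = \frac{304992}{25} \cdot 29 = \frac{8844768}{25}$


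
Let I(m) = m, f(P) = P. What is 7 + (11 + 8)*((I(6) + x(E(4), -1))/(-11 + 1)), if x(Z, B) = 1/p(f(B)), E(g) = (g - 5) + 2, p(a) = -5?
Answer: -201/50 ≈ -4.0200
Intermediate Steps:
E(g) = -3 + g (E(g) = (-5 + g) + 2 = -3 + g)
x(Z, B) = -1/5 (x(Z, B) = 1/(-5) = -1/5)
7 + (11 + 8)*((I(6) + x(E(4), -1))/(-11 + 1)) = 7 + (11 + 8)*((6 - 1/5)/(-11 + 1)) = 7 + 19*((29/5)/(-10)) = 7 + 19*((29/5)*(-1/10)) = 7 + 19*(-29/50) = 7 - 551/50 = -201/50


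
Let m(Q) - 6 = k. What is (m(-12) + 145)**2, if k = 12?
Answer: 26569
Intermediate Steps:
m(Q) = 18 (m(Q) = 6 + 12 = 18)
(m(-12) + 145)**2 = (18 + 145)**2 = 163**2 = 26569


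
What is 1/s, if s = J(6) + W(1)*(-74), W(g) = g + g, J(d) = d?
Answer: -1/142 ≈ -0.0070423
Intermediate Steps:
W(g) = 2*g
s = -142 (s = 6 + (2*1)*(-74) = 6 + 2*(-74) = 6 - 148 = -142)
1/s = 1/(-142) = -1/142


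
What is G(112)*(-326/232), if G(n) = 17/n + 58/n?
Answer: -12225/12992 ≈ -0.94096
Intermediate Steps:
G(n) = 75/n
G(112)*(-326/232) = (75/112)*(-326/232) = (75*(1/112))*(-326*1/232) = (75/112)*(-163/116) = -12225/12992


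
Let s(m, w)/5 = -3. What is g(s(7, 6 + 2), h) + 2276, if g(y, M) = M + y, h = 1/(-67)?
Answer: 151486/67 ≈ 2261.0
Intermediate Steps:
s(m, w) = -15 (s(m, w) = 5*(-3) = -15)
h = -1/67 ≈ -0.014925
g(s(7, 6 + 2), h) + 2276 = (-1/67 - 15) + 2276 = -1006/67 + 2276 = 151486/67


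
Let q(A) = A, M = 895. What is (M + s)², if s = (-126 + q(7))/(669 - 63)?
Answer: 294036147001/367236 ≈ 8.0067e+5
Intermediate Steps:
s = -119/606 (s = (-126 + 7)/(669 - 63) = -119/606 ≈ -0.19637)
(M + s)² = (895 - 119/606)² = (542251/606)² = 294036147001/367236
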